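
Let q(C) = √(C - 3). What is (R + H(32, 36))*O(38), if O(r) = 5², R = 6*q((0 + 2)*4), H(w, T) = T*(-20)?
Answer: -18000 + 150*√5 ≈ -17665.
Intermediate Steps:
q(C) = √(-3 + C)
H(w, T) = -20*T
R = 6*√5 (R = 6*√(-3 + (0 + 2)*4) = 6*√(-3 + 2*4) = 6*√(-3 + 8) = 6*√5 ≈ 13.416)
O(r) = 25
(R + H(32, 36))*O(38) = (6*√5 - 20*36)*25 = (6*√5 - 720)*25 = (-720 + 6*√5)*25 = -18000 + 150*√5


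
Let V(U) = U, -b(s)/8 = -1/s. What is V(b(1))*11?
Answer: 88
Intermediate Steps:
b(s) = 8/s (b(s) = -(-8)/s = 8/s)
V(b(1))*11 = (8/1)*11 = (8*1)*11 = 8*11 = 88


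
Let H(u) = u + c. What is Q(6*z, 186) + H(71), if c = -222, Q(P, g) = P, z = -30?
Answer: -331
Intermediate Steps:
H(u) = -222 + u (H(u) = u - 222 = -222 + u)
Q(6*z, 186) + H(71) = 6*(-30) + (-222 + 71) = -180 - 151 = -331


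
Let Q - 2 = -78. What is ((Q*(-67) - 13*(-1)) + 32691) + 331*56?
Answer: 56332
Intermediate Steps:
Q = -76 (Q = 2 - 78 = -76)
((Q*(-67) - 13*(-1)) + 32691) + 331*56 = ((-76*(-67) - 13*(-1)) + 32691) + 331*56 = ((5092 + 13) + 32691) + 18536 = (5105 + 32691) + 18536 = 37796 + 18536 = 56332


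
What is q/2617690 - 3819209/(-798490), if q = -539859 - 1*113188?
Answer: 473802685409/104509964405 ≈ 4.5336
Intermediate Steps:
q = -653047 (q = -539859 - 113188 = -653047)
q/2617690 - 3819209/(-798490) = -653047/2617690 - 3819209/(-798490) = -653047*1/2617690 - 3819209*(-1/798490) = -653047/2617690 + 3819209/798490 = 473802685409/104509964405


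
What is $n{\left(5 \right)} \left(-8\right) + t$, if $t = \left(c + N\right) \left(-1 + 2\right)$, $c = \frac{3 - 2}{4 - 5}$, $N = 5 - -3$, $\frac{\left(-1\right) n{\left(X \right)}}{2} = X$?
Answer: $87$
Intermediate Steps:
$n{\left(X \right)} = - 2 X$
$N = 8$ ($N = 5 + 3 = 8$)
$c = -1$ ($c = 1 \frac{1}{-1} = 1 \left(-1\right) = -1$)
$t = 7$ ($t = \left(-1 + 8\right) \left(-1 + 2\right) = 7 \cdot 1 = 7$)
$n{\left(5 \right)} \left(-8\right) + t = \left(-2\right) 5 \left(-8\right) + 7 = \left(-10\right) \left(-8\right) + 7 = 80 + 7 = 87$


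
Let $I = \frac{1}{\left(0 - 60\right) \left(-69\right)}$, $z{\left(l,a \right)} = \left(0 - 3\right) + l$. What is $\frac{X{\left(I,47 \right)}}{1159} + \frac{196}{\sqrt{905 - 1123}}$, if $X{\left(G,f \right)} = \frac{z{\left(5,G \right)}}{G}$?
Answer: $\frac{8280}{1159} - \frac{98 i \sqrt{218}}{109} \approx 7.1441 - 13.275 i$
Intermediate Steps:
$z{\left(l,a \right)} = -3 + l$
$I = \frac{1}{4140}$ ($I = \frac{1}{-60} \left(- \frac{1}{69}\right) = \left(- \frac{1}{60}\right) \left(- \frac{1}{69}\right) = \frac{1}{4140} \approx 0.00024155$)
$X{\left(G,f \right)} = \frac{2}{G}$ ($X{\left(G,f \right)} = \frac{-3 + 5}{G} = \frac{2}{G}$)
$\frac{X{\left(I,47 \right)}}{1159} + \frac{196}{\sqrt{905 - 1123}} = \frac{2 \frac{1}{\frac{1}{4140}}}{1159} + \frac{196}{\sqrt{905 - 1123}} = 2 \cdot 4140 \cdot \frac{1}{1159} + \frac{196}{\sqrt{-218}} = 8280 \cdot \frac{1}{1159} + \frac{196}{i \sqrt{218}} = \frac{8280}{1159} + 196 \left(- \frac{i \sqrt{218}}{218}\right) = \frac{8280}{1159} - \frac{98 i \sqrt{218}}{109}$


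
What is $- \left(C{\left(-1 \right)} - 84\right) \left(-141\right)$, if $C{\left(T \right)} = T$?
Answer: $-11985$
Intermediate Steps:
$- \left(C{\left(-1 \right)} - 84\right) \left(-141\right) = - \left(-1 - 84\right) \left(-141\right) = - \left(-85\right) \left(-141\right) = \left(-1\right) 11985 = -11985$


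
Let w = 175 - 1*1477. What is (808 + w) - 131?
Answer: -625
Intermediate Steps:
w = -1302 (w = 175 - 1477 = -1302)
(808 + w) - 131 = (808 - 1302) - 131 = -494 - 131 = -625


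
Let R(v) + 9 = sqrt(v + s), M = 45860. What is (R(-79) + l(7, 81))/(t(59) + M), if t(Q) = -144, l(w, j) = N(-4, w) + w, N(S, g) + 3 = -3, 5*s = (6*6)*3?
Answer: -2/11429 + I*sqrt(1435)/228580 ≈ -0.00017499 + 0.00016572*I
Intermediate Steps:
s = 108/5 (s = ((6*6)*3)/5 = (36*3)/5 = (1/5)*108 = 108/5 ≈ 21.600)
N(S, g) = -6 (N(S, g) = -3 - 3 = -6)
l(w, j) = -6 + w
R(v) = -9 + sqrt(108/5 + v) (R(v) = -9 + sqrt(v + 108/5) = -9 + sqrt(108/5 + v))
(R(-79) + l(7, 81))/(t(59) + M) = ((-9 + sqrt(540 + 25*(-79))/5) + (-6 + 7))/(-144 + 45860) = ((-9 + sqrt(540 - 1975)/5) + 1)/45716 = ((-9 + sqrt(-1435)/5) + 1)*(1/45716) = ((-9 + (I*sqrt(1435))/5) + 1)*(1/45716) = ((-9 + I*sqrt(1435)/5) + 1)*(1/45716) = (-8 + I*sqrt(1435)/5)*(1/45716) = -2/11429 + I*sqrt(1435)/228580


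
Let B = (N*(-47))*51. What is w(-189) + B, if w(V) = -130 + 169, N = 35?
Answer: -83856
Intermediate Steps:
B = -83895 (B = (35*(-47))*51 = -1645*51 = -83895)
w(V) = 39
w(-189) + B = 39 - 83895 = -83856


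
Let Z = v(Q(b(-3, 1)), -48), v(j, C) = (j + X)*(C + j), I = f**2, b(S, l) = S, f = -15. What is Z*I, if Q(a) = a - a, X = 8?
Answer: -86400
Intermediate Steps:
Q(a) = 0
I = 225 (I = (-15)**2 = 225)
v(j, C) = (8 + j)*(C + j) (v(j, C) = (j + 8)*(C + j) = (8 + j)*(C + j))
Z = -384 (Z = 0**2 + 8*(-48) + 8*0 - 48*0 = 0 - 384 + 0 + 0 = -384)
Z*I = -384*225 = -86400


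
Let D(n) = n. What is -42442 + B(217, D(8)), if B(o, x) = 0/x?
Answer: -42442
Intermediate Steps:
B(o, x) = 0
-42442 + B(217, D(8)) = -42442 + 0 = -42442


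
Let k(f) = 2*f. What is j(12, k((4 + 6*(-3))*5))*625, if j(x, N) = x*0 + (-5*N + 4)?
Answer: 440000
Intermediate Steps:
j(x, N) = 4 - 5*N (j(x, N) = 0 + (4 - 5*N) = 4 - 5*N)
j(12, k((4 + 6*(-3))*5))*625 = (4 - 10*(4 + 6*(-3))*5)*625 = (4 - 10*(4 - 18)*5)*625 = (4 - 10*(-14*5))*625 = (4 - 10*(-70))*625 = (4 - 5*(-140))*625 = (4 + 700)*625 = 704*625 = 440000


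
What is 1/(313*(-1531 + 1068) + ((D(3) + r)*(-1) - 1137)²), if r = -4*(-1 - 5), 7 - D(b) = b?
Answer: 1/1212306 ≈ 8.2487e-7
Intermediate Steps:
D(b) = 7 - b
r = 24 (r = -4*(-6) = 24)
1/(313*(-1531 + 1068) + ((D(3) + r)*(-1) - 1137)²) = 1/(313*(-1531 + 1068) + (((7 - 1*3) + 24)*(-1) - 1137)²) = 1/(313*(-463) + (((7 - 3) + 24)*(-1) - 1137)²) = 1/(-144919 + ((4 + 24)*(-1) - 1137)²) = 1/(-144919 + (28*(-1) - 1137)²) = 1/(-144919 + (-28 - 1137)²) = 1/(-144919 + (-1165)²) = 1/(-144919 + 1357225) = 1/1212306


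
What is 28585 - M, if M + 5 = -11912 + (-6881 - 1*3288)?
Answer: 50671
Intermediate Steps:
M = -22086 (M = -5 + (-11912 + (-6881 - 1*3288)) = -5 + (-11912 + (-6881 - 3288)) = -5 + (-11912 - 10169) = -5 - 22081 = -22086)
28585 - M = 28585 - 1*(-22086) = 28585 + 22086 = 50671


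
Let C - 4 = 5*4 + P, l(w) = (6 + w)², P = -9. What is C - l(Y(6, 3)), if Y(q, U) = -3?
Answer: 6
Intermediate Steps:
C = 15 (C = 4 + (5*4 - 9) = 4 + (20 - 9) = 4 + 11 = 15)
C - l(Y(6, 3)) = 15 - (6 - 3)² = 15 - 1*3² = 15 - 1*9 = 15 - 9 = 6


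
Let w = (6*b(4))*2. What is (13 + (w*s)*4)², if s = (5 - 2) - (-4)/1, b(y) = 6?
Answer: 4116841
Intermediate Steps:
s = 7 (s = 3 - (-4) = 3 - 1*(-4) = 3 + 4 = 7)
w = 72 (w = (6*6)*2 = 36*2 = 72)
(13 + (w*s)*4)² = (13 + (72*7)*4)² = (13 + 504*4)² = (13 + 2016)² = 2029² = 4116841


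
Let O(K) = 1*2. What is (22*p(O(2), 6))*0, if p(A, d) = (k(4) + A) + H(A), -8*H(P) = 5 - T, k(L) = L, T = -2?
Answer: 0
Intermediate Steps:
O(K) = 2
H(P) = -7/8 (H(P) = -(5 - 1*(-2))/8 = -(5 + 2)/8 = -⅛*7 = -7/8)
p(A, d) = 25/8 + A (p(A, d) = (4 + A) - 7/8 = 25/8 + A)
(22*p(O(2), 6))*0 = (22*(25/8 + 2))*0 = (22*(41/8))*0 = (451/4)*0 = 0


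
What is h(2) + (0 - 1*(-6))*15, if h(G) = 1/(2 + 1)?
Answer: 271/3 ≈ 90.333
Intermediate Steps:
h(G) = ⅓ (h(G) = 1/3 = ⅓)
h(2) + (0 - 1*(-6))*15 = ⅓ + (0 - 1*(-6))*15 = ⅓ + (0 + 6)*15 = ⅓ + 6*15 = ⅓ + 90 = 271/3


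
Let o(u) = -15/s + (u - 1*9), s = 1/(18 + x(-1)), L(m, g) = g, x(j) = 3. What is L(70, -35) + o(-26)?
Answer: -385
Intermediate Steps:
s = 1/21 (s = 1/(18 + 3) = 1/21 ≈ 0.047619)
o(u) = -324 + u (o(u) = -15/1/21 + (u - 1*9) = -15*21 + (u - 9) = -315 + (-9 + u) = -324 + u)
L(70, -35) + o(-26) = -35 + (-324 - 26) = -35 - 350 = -385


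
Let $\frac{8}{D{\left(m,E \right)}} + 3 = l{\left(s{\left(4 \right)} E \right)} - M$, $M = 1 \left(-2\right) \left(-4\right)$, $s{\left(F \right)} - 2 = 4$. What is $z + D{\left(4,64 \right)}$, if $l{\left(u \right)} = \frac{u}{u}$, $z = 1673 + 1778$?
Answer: $\frac{17251}{5} \approx 3450.2$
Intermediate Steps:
$s{\left(F \right)} = 6$ ($s{\left(F \right)} = 2 + 4 = 6$)
$M = 8$ ($M = \left(-2\right) \left(-4\right) = 8$)
$z = 3451$
$l{\left(u \right)} = 1$
$D{\left(m,E \right)} = - \frac{4}{5}$ ($D{\left(m,E \right)} = \frac{8}{-3 + \left(1 - 8\right)} = \frac{8}{-3 - 7} = \frac{8}{-10} = 8 \left(- \frac{1}{10}\right) = - \frac{4}{5}$)
$z + D{\left(4,64 \right)} = 3451 - \frac{4}{5} = \frac{17251}{5}$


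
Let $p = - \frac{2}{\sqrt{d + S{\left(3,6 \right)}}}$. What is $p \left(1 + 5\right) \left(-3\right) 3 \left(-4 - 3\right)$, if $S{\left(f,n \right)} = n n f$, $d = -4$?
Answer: $- \frac{189 \sqrt{26}}{13} \approx -74.132$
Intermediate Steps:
$S{\left(f,n \right)} = f n^{2}$ ($S{\left(f,n \right)} = n^{2} f = f n^{2}$)
$p = - \frac{\sqrt{26}}{26}$ ($p = - \frac{2}{\sqrt{-4 + 3 \cdot 6^{2}}} = - \frac{2}{\sqrt{-4 + 3 \cdot 36}} = - \frac{2}{\sqrt{-4 + 108}} = - \frac{2}{\sqrt{104}} = - \frac{2}{2 \sqrt{26}} = - 2 \frac{\sqrt{26}}{52} = - \frac{\sqrt{26}}{26} \approx -0.19612$)
$p \left(1 + 5\right) \left(-3\right) 3 \left(-4 - 3\right) = - \frac{\sqrt{26}}{26} \left(1 + 5\right) \left(-3\right) 3 \left(-4 - 3\right) = - \frac{\sqrt{26}}{26} \cdot 6 \left(\left(-9\right) \left(-7\right)\right) = - \frac{3 \sqrt{26}}{13} \cdot 63 = - \frac{189 \sqrt{26}}{13}$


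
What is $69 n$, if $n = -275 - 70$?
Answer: $-23805$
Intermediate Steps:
$n = -345$ ($n = -275 - 70 = -345$)
$69 n = 69 \left(-345\right) = -23805$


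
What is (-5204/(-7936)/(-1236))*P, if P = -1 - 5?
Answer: 1301/408704 ≈ 0.0031832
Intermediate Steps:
P = -6
(-5204/(-7936)/(-1236))*P = (-5204/(-7936)/(-1236))*(-6) = (-5204*(-1/7936)*(-1/1236))*(-6) = ((1301/1984)*(-1/1236))*(-6) = -1301/2452224*(-6) = 1301/408704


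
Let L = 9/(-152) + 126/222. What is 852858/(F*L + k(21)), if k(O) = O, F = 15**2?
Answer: 1598824464/253793 ≈ 6299.7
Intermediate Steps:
F = 225
L = 2859/5624 (L = 9*(-1/152) + 126*(1/222) = -9/152 + 21/37 = 2859/5624 ≈ 0.50836)
852858/(F*L + k(21)) = 852858/(225*(2859/5624) + 21) = 852858/(643275/5624 + 21) = 852858/(761379/5624) = 852858*(5624/761379) = 1598824464/253793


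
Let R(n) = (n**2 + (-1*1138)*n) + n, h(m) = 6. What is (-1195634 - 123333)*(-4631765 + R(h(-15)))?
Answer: 6118095696817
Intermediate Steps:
R(n) = n**2 - 1137*n (R(n) = (n**2 - 1138*n) + n = n**2 - 1137*n)
(-1195634 - 123333)*(-4631765 + R(h(-15))) = (-1195634 - 123333)*(-4631765 + 6*(-1137 + 6)) = -1318967*(-4631765 + 6*(-1131)) = -1318967*(-4631765 - 6786) = -1318967*(-4638551) = 6118095696817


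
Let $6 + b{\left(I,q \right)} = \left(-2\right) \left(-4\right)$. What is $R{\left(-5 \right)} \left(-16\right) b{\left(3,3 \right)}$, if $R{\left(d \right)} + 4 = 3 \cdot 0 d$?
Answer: $128$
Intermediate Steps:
$b{\left(I,q \right)} = 2$ ($b{\left(I,q \right)} = -6 - -8 = -6 + 8 = 2$)
$R{\left(d \right)} = -4$ ($R{\left(d \right)} = -4 + 3 \cdot 0 d = -4 + 0 d = -4 + 0 = -4$)
$R{\left(-5 \right)} \left(-16\right) b{\left(3,3 \right)} = \left(-4\right) \left(-16\right) 2 = 64 \cdot 2 = 128$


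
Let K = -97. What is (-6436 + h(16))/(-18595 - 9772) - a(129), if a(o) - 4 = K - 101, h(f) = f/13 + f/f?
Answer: 71625213/368771 ≈ 194.23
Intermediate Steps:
h(f) = 1 + f/13 (h(f) = f*(1/13) + 1 = f/13 + 1 = 1 + f/13)
a(o) = -194 (a(o) = 4 + (-97 - 101) = 4 - 198 = -194)
(-6436 + h(16))/(-18595 - 9772) - a(129) = (-6436 + (1 + (1/13)*16))/(-18595 - 9772) - 1*(-194) = (-6436 + (1 + 16/13))/(-28367) + 194 = (-6436 + 29/13)*(-1/28367) + 194 = -83639/13*(-1/28367) + 194 = 83639/368771 + 194 = 71625213/368771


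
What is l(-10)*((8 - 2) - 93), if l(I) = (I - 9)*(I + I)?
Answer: -33060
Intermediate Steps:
l(I) = 2*I*(-9 + I) (l(I) = (-9 + I)*(2*I) = 2*I*(-9 + I))
l(-10)*((8 - 2) - 93) = (2*(-10)*(-9 - 10))*((8 - 2) - 93) = (2*(-10)*(-19))*(6 - 93) = 380*(-87) = -33060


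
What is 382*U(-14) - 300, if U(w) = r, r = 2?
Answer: 464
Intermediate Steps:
U(w) = 2
382*U(-14) - 300 = 382*2 - 300 = 764 - 300 = 464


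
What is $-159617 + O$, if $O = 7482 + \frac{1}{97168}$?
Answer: $- \frac{14782653679}{97168} \approx -1.5214 \cdot 10^{5}$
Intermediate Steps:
$O = \frac{727010977}{97168}$ ($O = 7482 + \frac{1}{97168} = \frac{727010977}{97168} \approx 7482.0$)
$-159617 + O = -159617 + \frac{727010977}{97168} = - \frac{14782653679}{97168}$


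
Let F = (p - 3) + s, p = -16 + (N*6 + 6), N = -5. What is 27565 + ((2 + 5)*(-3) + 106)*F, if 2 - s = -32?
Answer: 26800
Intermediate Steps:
s = 34 (s = 2 - 1*(-32) = 2 + 32 = 34)
p = -40 (p = -16 + (-5*6 + 6) = -16 + (-30 + 6) = -16 - 24 = -40)
F = -9 (F = (-40 - 3) + 34 = -43 + 34 = -9)
27565 + ((2 + 5)*(-3) + 106)*F = 27565 + ((2 + 5)*(-3) + 106)*(-9) = 27565 + (7*(-3) + 106)*(-9) = 27565 + (-21 + 106)*(-9) = 27565 + 85*(-9) = 27565 - 765 = 26800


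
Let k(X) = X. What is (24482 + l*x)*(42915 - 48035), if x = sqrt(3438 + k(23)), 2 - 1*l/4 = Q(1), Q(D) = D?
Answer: -125347840 - 20480*sqrt(3461) ≈ -1.2655e+8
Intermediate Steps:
l = 4 (l = 8 - 4*1 = 8 - 4 = 4)
x = sqrt(3461) (x = sqrt(3438 + 23) = sqrt(3461) ≈ 58.830)
(24482 + l*x)*(42915 - 48035) = (24482 + 4*sqrt(3461))*(42915 - 48035) = (24482 + 4*sqrt(3461))*(-5120) = -125347840 - 20480*sqrt(3461)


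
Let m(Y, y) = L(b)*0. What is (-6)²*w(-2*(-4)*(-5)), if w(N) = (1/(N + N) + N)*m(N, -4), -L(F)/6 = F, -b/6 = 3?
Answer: 0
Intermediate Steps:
b = -18 (b = -6*3 = -18)
L(F) = -6*F
m(Y, y) = 0 (m(Y, y) = -6*(-18)*0 = 108*0 = 0)
w(N) = 0 (w(N) = (1/(N + N) + N)*0 = (1/(2*N) + N)*0 = (N + 1/(2*N))*0 = 0)
(-6)²*w(-2*(-4)*(-5)) = (-6)²*0 = 36*0 = 0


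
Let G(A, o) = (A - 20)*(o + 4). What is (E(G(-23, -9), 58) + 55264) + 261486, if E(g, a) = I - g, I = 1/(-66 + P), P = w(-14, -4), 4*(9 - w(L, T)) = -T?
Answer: 18359029/58 ≈ 3.1654e+5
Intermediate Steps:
w(L, T) = 9 + T/4 (w(L, T) = 9 - (-1)*T/4 = 9 + T/4)
P = 8 (P = 9 + (¼)*(-4) = 9 - 1 = 8)
G(A, o) = (-20 + A)*(4 + o)
I = -1/58 (I = 1/(-66 + 8) = 1/(-58) = -1/58 ≈ -0.017241)
E(g, a) = -1/58 - g
(E(G(-23, -9), 58) + 55264) + 261486 = ((-1/58 - (-80 - 20*(-9) + 4*(-23) - 23*(-9))) + 55264) + 261486 = ((-1/58 - (-80 + 180 - 92 + 207)) + 55264) + 261486 = ((-1/58 - 1*215) + 55264) + 261486 = ((-1/58 - 215) + 55264) + 261486 = (-12471/58 + 55264) + 261486 = 3192841/58 + 261486 = 18359029/58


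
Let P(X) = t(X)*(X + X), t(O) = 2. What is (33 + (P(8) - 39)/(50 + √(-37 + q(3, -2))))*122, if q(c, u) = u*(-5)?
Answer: 1447286/361 + 366*I*√3/361 ≈ 4009.1 + 1.756*I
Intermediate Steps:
P(X) = 4*X (P(X) = 2*(X + X) = 2*(2*X) = 4*X)
q(c, u) = -5*u
(33 + (P(8) - 39)/(50 + √(-37 + q(3, -2))))*122 = (33 + (4*8 - 39)/(50 + √(-37 - 5*(-2))))*122 = (33 + (32 - 39)/(50 + √(-37 + 10)))*122 = (33 - 7/(50 + √(-27)))*122 = (33 - 7/(50 + 3*I*√3))*122 = 4026 - 854/(50 + 3*I*√3)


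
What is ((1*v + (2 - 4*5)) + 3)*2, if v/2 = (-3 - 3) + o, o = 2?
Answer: -46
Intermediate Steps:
v = -8 (v = 2*((-3 - 3) + 2) = 2*(-6 + 2) = 2*(-4) = -8)
((1*v + (2 - 4*5)) + 3)*2 = ((1*(-8) + (2 - 4*5)) + 3)*2 = ((-8 + (2 - 20)) + 3)*2 = ((-8 - 18) + 3)*2 = (-26 + 3)*2 = -23*2 = -46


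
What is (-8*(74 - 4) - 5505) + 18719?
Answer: 12654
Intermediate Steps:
(-8*(74 - 4) - 5505) + 18719 = (-8*70 - 5505) + 18719 = (-560 - 5505) + 18719 = -6065 + 18719 = 12654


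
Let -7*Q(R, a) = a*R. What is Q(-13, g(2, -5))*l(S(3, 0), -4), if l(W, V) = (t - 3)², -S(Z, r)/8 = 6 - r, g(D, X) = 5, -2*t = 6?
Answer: 2340/7 ≈ 334.29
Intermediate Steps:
t = -3 (t = -½*6 = -3)
S(Z, r) = -48 + 8*r (S(Z, r) = -8*(6 - r) = -48 + 8*r)
Q(R, a) = -R*a/7 (Q(R, a) = -a*R/7 = -R*a/7)
l(W, V) = 36 (l(W, V) = (-3 - 3)² = (-6)² = 36)
Q(-13, g(2, -5))*l(S(3, 0), -4) = -⅐*(-13)*5*36 = (65/7)*36 = 2340/7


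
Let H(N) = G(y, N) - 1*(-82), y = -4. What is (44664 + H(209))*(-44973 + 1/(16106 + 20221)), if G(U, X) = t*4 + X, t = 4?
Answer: -73470659359070/36327 ≈ -2.0225e+9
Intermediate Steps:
G(U, X) = 16 + X (G(U, X) = 4*4 + X = 16 + X)
H(N) = 98 + N (H(N) = (16 + N) - 1*(-82) = (16 + N) + 82 = 98 + N)
(44664 + H(209))*(-44973 + 1/(16106 + 20221)) = (44664 + (98 + 209))*(-44973 + 1/(16106 + 20221)) = (44664 + 307)*(-44973 + 1/36327) = 44971*(-44973 + 1/36327) = 44971*(-1633734170/36327) = -73470659359070/36327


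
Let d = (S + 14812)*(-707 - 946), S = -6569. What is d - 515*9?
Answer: -13630314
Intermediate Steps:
d = -13625679 (d = (-6569 + 14812)*(-707 - 946) = 8243*(-1653) = -13625679)
d - 515*9 = -13625679 - 515*9 = -13625679 - 4635 = -13630314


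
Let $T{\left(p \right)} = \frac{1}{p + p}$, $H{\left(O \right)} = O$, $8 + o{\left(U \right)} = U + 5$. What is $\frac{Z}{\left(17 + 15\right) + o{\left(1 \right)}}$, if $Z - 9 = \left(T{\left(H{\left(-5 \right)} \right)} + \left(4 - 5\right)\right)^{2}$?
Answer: $\frac{1021}{3000} \approx 0.34033$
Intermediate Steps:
$o{\left(U \right)} = -3 + U$ ($o{\left(U \right)} = -8 + \left(U + 5\right) = -8 + \left(5 + U\right) = -3 + U$)
$T{\left(p \right)} = \frac{1}{2 p}$
$Z = \frac{1021}{100}$ ($Z = 9 + \left(\frac{1}{2 \left(-5\right)} + \left(4 - 5\right)\right)^{2} = 9 + \left(\frac{1}{2} \left(- \frac{1}{5}\right) - 1\right)^{2} = 9 + \left(- \frac{1}{10} - 1\right)^{2} = 9 + \left(- \frac{11}{10}\right)^{2} = 9 + \frac{121}{100} = \frac{1021}{100} \approx 10.21$)
$\frac{Z}{\left(17 + 15\right) + o{\left(1 \right)}} = \frac{1021}{100 \left(\left(17 + 15\right) + \left(-3 + 1\right)\right)} = \frac{1021}{100 \left(32 - 2\right)} = \frac{1021}{100 \cdot 30} = \frac{1021}{100} \cdot \frac{1}{30} = \frac{1021}{3000}$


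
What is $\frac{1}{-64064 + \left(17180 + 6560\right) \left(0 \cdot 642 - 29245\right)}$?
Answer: $- \frac{1}{694340364} \approx -1.4402 \cdot 10^{-9}$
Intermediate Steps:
$\frac{1}{-64064 + \left(17180 + 6560\right) \left(0 \cdot 642 - 29245\right)} = \frac{1}{-64064 + 23740 \left(0 - 29245\right)} = \frac{1}{-64064 + 23740 \left(-29245\right)} = \frac{1}{-64064 - 694276300} = \frac{1}{-694340364} = - \frac{1}{694340364}$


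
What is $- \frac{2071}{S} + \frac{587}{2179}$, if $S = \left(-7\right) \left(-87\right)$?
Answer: $- \frac{4155226}{1327011} \approx -3.1313$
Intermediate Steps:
$S = 609$
$- \frac{2071}{S} + \frac{587}{2179} = - \frac{2071}{609} + \frac{587}{2179} = - \frac{4155226}{1327011}$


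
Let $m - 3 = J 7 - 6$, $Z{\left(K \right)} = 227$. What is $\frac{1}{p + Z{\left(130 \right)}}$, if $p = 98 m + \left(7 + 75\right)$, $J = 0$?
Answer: $\frac{1}{15} \approx 0.066667$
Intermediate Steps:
$m = -3$ ($m = 3 + \left(0 \cdot 7 - 6\right) = 3 + \left(0 - 6\right) = 3 - 6 = -3$)
$p = -212$ ($p = 98 \left(-3\right) + \left(7 + 75\right) = -294 + 82 = -212$)
$\frac{1}{p + Z{\left(130 \right)}} = \frac{1}{-212 + 227} = \frac{1}{15}$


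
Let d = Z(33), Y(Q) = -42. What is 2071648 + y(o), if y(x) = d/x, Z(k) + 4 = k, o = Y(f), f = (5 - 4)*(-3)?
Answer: 87009187/42 ≈ 2.0716e+6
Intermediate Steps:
f = -3 (f = 1*(-3) = -3)
o = -42
Z(k) = -4 + k
d = 29 (d = -4 + 33 = 29)
y(x) = 29/x
2071648 + y(o) = 2071648 + 29/(-42) = 2071648 + 29*(-1/42) = 2071648 - 29/42 = 87009187/42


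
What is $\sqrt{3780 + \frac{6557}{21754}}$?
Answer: $\frac{\sqrt{1788976671458}}{21754} \approx 61.484$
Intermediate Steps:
$\sqrt{3780 + \frac{6557}{21754}} = \sqrt{\frac{82236677}{21754}} = \frac{\sqrt{1788976671458}}{21754}$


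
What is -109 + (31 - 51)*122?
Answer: -2549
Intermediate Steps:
-109 + (31 - 51)*122 = -109 - 20*122 = -109 - 2440 = -2549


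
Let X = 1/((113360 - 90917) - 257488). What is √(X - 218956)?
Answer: I*√12096476463020945/235045 ≈ 467.93*I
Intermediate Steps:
X = -1/235045 (X = 1/(22443 - 257488) = 1/(-235045) = -1/235045 ≈ -4.2545e-6)
√(X - 218956) = √(-1/235045 - 218956) = √(-51464513021/235045) = I*√12096476463020945/235045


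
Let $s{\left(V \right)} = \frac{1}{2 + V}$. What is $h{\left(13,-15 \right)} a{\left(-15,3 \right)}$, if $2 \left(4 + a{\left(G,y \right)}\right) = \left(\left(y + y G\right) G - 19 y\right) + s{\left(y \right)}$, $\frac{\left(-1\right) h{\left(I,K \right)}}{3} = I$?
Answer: $- \frac{55107}{5} \approx -11021.0$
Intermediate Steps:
$h{\left(I,K \right)} = - 3 I$
$a{\left(G,y \right)} = -4 + \frac{1}{2 \left(2 + y\right)} - \frac{19 y}{2} + \frac{G \left(y + G y\right)}{2}$ ($a{\left(G,y \right)} = -4 + \frac{\left(\left(y + y G\right) G - 19 y\right) + \frac{1}{2 + y}}{2} = -4 + \frac{\left(\left(y + G y\right) G - 19 y\right) + \frac{1}{2 + y}}{2} = -4 + \frac{\left(G \left(y + G y\right) - 19 y\right) + \frac{1}{2 + y}}{2} = -4 + \frac{\left(- 19 y + G \left(y + G y\right)\right) + \frac{1}{2 + y}}{2} = -4 + \frac{\frac{1}{2 + y} - 19 y + G \left(y + G y\right)}{2} = -4 + \left(\frac{1}{2 \left(2 + y\right)} - \frac{19 y}{2} + \frac{G \left(y + G y\right)}{2}\right) = -4 + \frac{1}{2 \left(2 + y\right)} - \frac{19 y}{2} + \frac{G \left(y + G y\right)}{2}$)
$h{\left(13,-15 \right)} a{\left(-15,3 \right)} = \left(-3\right) 13 \frac{1 + \left(2 + 3\right) \left(-8 - 57 - 45 + 3 \left(-15\right)^{2}\right)}{2 \left(2 + 3\right)} = - 39 \frac{1 + 5 \left(-8 - 57 - 45 + 3 \cdot 225\right)}{2 \cdot 5} = - 39 \cdot \frac{1}{2} \cdot \frac{1}{5} \left(1 + 5 \left(-8 - 57 - 45 + 675\right)\right) = - 39 \cdot \frac{1}{2} \cdot \frac{1}{5} \left(1 + 5 \cdot 565\right) = - 39 \cdot \frac{1}{2} \cdot \frac{1}{5} \left(1 + 2825\right) = - 39 \cdot \frac{1}{2} \cdot \frac{1}{5} \cdot 2826 = \left(-39\right) \frac{1413}{5} = - \frac{55107}{5}$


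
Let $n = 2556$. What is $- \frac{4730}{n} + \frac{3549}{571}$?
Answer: $\frac{3185207}{729738} \approx 4.3649$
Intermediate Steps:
$- \frac{4730}{n} + \frac{3549}{571} = - \frac{4730}{2556} + \frac{3549}{571} = \left(-4730\right) \frac{1}{2556} + 3549 \cdot \frac{1}{571} = - \frac{2365}{1278} + \frac{3549}{571} = \frac{3185207}{729738}$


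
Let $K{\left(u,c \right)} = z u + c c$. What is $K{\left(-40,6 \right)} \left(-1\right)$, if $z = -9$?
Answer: $-396$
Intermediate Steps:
$K{\left(u,c \right)} = c^{2} - 9 u$ ($K{\left(u,c \right)} = - 9 u + c c = - 9 u + c^{2} = c^{2} - 9 u$)
$K{\left(-40,6 \right)} \left(-1\right) = \left(6^{2} - -360\right) \left(-1\right) = \left(36 + 360\right) \left(-1\right) = 396 \left(-1\right) = -396$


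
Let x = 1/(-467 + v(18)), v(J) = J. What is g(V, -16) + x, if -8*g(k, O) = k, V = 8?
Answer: -450/449 ≈ -1.0022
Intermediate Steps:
g(k, O) = -k/8
x = -1/449 (x = 1/(-467 + 18) = 1/(-449) = -1/449 ≈ -0.0022272)
g(V, -16) + x = -1/8*8 - 1/449 = -1 - 1/449 = -450/449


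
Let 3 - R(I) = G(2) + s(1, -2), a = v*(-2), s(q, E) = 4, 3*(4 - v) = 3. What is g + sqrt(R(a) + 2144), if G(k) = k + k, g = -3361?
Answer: -3361 + sqrt(2139) ≈ -3314.8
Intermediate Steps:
v = 3 (v = 4 - 1/3*3 = 4 - 1 = 3)
a = -6 (a = 3*(-2) = -6)
G(k) = 2*k
R(I) = -5 (R(I) = 3 - (2*2 + 4) = 3 - (4 + 4) = 3 - 1*8 = 3 - 8 = -5)
g + sqrt(R(a) + 2144) = -3361 + sqrt(-5 + 2144) = -3361 + sqrt(2139)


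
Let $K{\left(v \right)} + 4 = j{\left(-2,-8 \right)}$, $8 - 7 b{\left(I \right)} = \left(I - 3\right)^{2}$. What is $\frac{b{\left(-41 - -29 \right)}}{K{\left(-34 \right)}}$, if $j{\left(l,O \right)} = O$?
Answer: $\frac{31}{12} \approx 2.5833$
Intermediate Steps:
$b{\left(I \right)} = \frac{8}{7} - \frac{\left(-3 + I\right)^{2}}{7}$ ($b{\left(I \right)} = \frac{8}{7} - \frac{\left(I - 3\right)^{2}}{7} = \frac{8}{7} - \frac{\left(-3 + I\right)^{2}}{7}$)
$K{\left(v \right)} = -12$ ($K{\left(v \right)} = -4 - 8 = -12$)
$\frac{b{\left(-41 - -29 \right)}}{K{\left(-34 \right)}} = \frac{\frac{8}{7} - \frac{\left(-3 - 12\right)^{2}}{7}}{-12} = \left(\frac{8}{7} - \frac{\left(-3 + \left(-41 + 29\right)\right)^{2}}{7}\right) \left(- \frac{1}{12}\right) = \left(\frac{8}{7} - \frac{\left(-3 - 12\right)^{2}}{7}\right) \left(- \frac{1}{12}\right) = \left(\frac{8}{7} - \frac{\left(-15\right)^{2}}{7}\right) \left(- \frac{1}{12}\right) = \left(\frac{8}{7} - \frac{225}{7}\right) \left(- \frac{1}{12}\right) = \left(-31\right) \left(- \frac{1}{12}\right) = \frac{31}{12}$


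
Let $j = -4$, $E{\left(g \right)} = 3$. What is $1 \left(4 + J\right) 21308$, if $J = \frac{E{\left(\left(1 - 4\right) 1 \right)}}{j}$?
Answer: $69251$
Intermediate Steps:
$J = - \frac{3}{4}$ ($J = \frac{3}{-4} = 3 \left(- \frac{1}{4}\right) = - \frac{3}{4} \approx -0.75$)
$1 \left(4 + J\right) 21308 = 1 \left(4 - \frac{3}{4}\right) 21308 = 1 \cdot \frac{13}{4} \cdot 21308 = \frac{13}{4} \cdot 21308 = 69251$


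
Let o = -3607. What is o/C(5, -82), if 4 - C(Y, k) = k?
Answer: -3607/86 ≈ -41.942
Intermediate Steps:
C(Y, k) = 4 - k
o/C(5, -82) = -3607/(4 - 1*(-82)) = -3607/(4 + 82) = -3607/86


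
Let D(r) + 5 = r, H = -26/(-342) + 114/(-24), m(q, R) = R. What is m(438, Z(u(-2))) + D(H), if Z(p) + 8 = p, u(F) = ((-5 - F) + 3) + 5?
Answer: -8669/684 ≈ -12.674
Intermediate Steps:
u(F) = 3 - F (u(F) = (-2 - F) + 5 = 3 - F)
Z(p) = -8 + p
H = -3197/684 (H = -26*(-1/342) + 114*(-1/24) = 13/171 - 19/4 = -3197/684 ≈ -4.6740)
D(r) = -5 + r
m(438, Z(u(-2))) + D(H) = (-8 + (3 - 1*(-2))) + (-5 - 3197/684) = (-8 + (3 + 2)) - 6617/684 = (-8 + 5) - 6617/684 = -3 - 6617/684 = -8669/684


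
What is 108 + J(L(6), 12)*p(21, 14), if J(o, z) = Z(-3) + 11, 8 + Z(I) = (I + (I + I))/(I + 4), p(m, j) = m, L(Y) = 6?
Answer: -18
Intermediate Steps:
Z(I) = -8 + 3*I/(4 + I) (Z(I) = -8 + (I + (I + I))/(I + 4) = -8 + (I + 2*I)/(4 + I) = -8 + (3*I)/(4 + I) = -8 + 3*I/(4 + I))
J(o, z) = -6 (J(o, z) = (-32 - 5*(-3))/(4 - 3) + 11 = (-32 + 15)/1 + 11 = 1*(-17) + 11 = -17 + 11 = -6)
108 + J(L(6), 12)*p(21, 14) = 108 - 6*21 = 108 - 126 = -18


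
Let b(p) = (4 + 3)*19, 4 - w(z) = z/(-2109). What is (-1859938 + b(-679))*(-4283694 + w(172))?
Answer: 151369730646690/19 ≈ 7.9668e+12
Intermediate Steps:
w(z) = 4 + z/2109 (w(z) = 4 - z/(-2109) = 4 - z*(-1)/2109 = 4 - (-1)*z/2109 = 4 + z/2109)
b(p) = 133 (b(p) = 7*19 = 133)
(-1859938 + b(-679))*(-4283694 + w(172)) = (-1859938 + 133)*(-4283694 + (4 + (1/2109)*172)) = -1859805*(-4283694 + (4 + 172/2109)) = -1859805*(-4283694 + 8608/2109) = -1859805*(-9034302038/2109) = 151369730646690/19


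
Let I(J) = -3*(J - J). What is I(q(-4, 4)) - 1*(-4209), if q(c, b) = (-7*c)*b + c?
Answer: 4209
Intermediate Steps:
q(c, b) = c - 7*b*c (q(c, b) = -7*b*c + c = c - 7*b*c)
I(J) = 0 (I(J) = -3*0 = 0)
I(q(-4, 4)) - 1*(-4209) = 0 - 1*(-4209) = 0 + 4209 = 4209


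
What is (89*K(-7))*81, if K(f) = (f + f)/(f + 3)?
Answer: 50463/2 ≈ 25232.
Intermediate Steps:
K(f) = 2*f/(3 + f) (K(f) = (2*f)/(3 + f) = 2*f/(3 + f))
(89*K(-7))*81 = (89*(2*(-7)/(3 - 7)))*81 = (89*(2*(-7)/(-4)))*81 = (89*(2*(-7)*(-1/4)))*81 = (89*(7/2))*81 = (623/2)*81 = 50463/2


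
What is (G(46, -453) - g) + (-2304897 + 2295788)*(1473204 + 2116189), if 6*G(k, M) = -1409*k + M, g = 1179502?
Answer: -196181827301/6 ≈ -3.2697e+10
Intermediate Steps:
G(k, M) = -1409*k/6 + M/6 (G(k, M) = (-1409*k + M)/6 = (M - 1409*k)/6 = -1409*k/6 + M/6)
(G(46, -453) - g) + (-2304897 + 2295788)*(1473204 + 2116189) = ((-1409/6*46 + (⅙)*(-453)) - 1*1179502) + (-2304897 + 2295788)*(1473204 + 2116189) = ((-32407/3 - 151/2) - 1179502) - 9109*3589393 = (-65267/6 - 1179502) - 32695780837 = -7142279/6 - 32695780837 = -196181827301/6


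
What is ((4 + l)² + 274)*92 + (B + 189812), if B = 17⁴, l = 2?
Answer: 301853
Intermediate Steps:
B = 83521
((4 + l)² + 274)*92 + (B + 189812) = ((4 + 2)² + 274)*92 + (83521 + 189812) = (6² + 274)*92 + 273333 = (36 + 274)*92 + 273333 = 310*92 + 273333 = 28520 + 273333 = 301853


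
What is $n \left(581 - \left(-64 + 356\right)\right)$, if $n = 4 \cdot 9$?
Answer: $10404$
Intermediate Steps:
$n = 36$
$n \left(581 - \left(-64 + 356\right)\right) = 36 \left(581 - \left(-64 + 356\right)\right) = 36 \left(581 - 292\right) = 36 \cdot 289 = 10404$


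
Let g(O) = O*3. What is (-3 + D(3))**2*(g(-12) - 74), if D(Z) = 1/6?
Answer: -15895/18 ≈ -883.06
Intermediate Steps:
D(Z) = 1/6
g(O) = 3*O
(-3 + D(3))**2*(g(-12) - 74) = (-3 + 1/6)**2*(3*(-12) - 74) = (-17/6)**2*(-36 - 74) = (289/36)*(-110) = -15895/18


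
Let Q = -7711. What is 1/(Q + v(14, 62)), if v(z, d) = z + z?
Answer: -1/7683 ≈ -0.00013016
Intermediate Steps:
v(z, d) = 2*z
1/(Q + v(14, 62)) = 1/(-7711 + 2*14) = 1/(-7711 + 28) = 1/(-7683) = -1/7683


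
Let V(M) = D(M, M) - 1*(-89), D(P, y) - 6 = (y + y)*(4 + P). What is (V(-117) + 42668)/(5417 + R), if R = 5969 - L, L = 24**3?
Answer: -69205/2438 ≈ -28.386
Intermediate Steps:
L = 13824
D(P, y) = 6 + 2*y*(4 + P) (D(P, y) = 6 + (y + y)*(4 + P) = 6 + (2*y)*(4 + P) = 6 + 2*y*(4 + P))
R = -7855 (R = 5969 - 1*13824 = 5969 - 13824 = -7855)
V(M) = 95 + 2*M**2 + 8*M (V(M) = (6 + 8*M + 2*M*M) - 1*(-89) = (6 + 8*M + 2*M**2) + 89 = (6 + 2*M**2 + 8*M) + 89 = 95 + 2*M**2 + 8*M)
(V(-117) + 42668)/(5417 + R) = ((95 + 2*(-117)**2 + 8*(-117)) + 42668)/(5417 - 7855) = ((95 + 2*13689 - 936) + 42668)/(-2438) = ((95 + 27378 - 936) + 42668)*(-1/2438) = (26537 + 42668)*(-1/2438) = 69205*(-1/2438) = -69205/2438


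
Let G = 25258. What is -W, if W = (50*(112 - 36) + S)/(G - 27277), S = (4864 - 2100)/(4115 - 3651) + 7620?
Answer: 1325411/234204 ≈ 5.6592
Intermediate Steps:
S = 884611/116 (S = 2764/464 + 7620 = 2764*(1/464) + 7620 = 691/116 + 7620 = 884611/116 ≈ 7626.0)
W = -1325411/234204 (W = (50*(112 - 36) + 884611/116)/(25258 - 27277) = (50*76 + 884611/116)/(-2019) = (3800 + 884611/116)*(-1/2019) = (1325411/116)*(-1/2019) = -1325411/234204 ≈ -5.6592)
-W = -1*(-1325411/234204) = 1325411/234204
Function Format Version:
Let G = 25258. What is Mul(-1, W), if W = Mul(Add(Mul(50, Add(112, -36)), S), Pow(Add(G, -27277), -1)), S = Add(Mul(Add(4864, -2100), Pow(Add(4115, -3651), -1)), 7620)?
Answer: Rational(1325411, 234204) ≈ 5.6592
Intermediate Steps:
S = Rational(884611, 116) (S = Add(Mul(2764, Pow(464, -1)), 7620) = Add(Mul(2764, Rational(1, 464)), 7620) = Add(Rational(691, 116), 7620) = Rational(884611, 116) ≈ 7626.0)
W = Rational(-1325411, 234204) (W = Mul(Add(Mul(50, Add(112, -36)), Rational(884611, 116)), Pow(Add(25258, -27277), -1)) = Mul(Add(Mul(50, 76), Rational(884611, 116)), Pow(-2019, -1)) = Mul(Add(3800, Rational(884611, 116)), Rational(-1, 2019)) = Mul(Rational(1325411, 116), Rational(-1, 2019)) = Rational(-1325411, 234204) ≈ -5.6592)
Mul(-1, W) = Mul(-1, Rational(-1325411, 234204)) = Rational(1325411, 234204)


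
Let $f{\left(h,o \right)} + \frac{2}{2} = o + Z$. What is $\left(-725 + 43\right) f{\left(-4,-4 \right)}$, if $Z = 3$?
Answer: $1364$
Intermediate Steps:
$f{\left(h,o \right)} = 2 + o$ ($f{\left(h,o \right)} = -1 + \left(o + 3\right) = -1 + \left(3 + o\right) = 2 + o$)
$\left(-725 + 43\right) f{\left(-4,-4 \right)} = \left(-725 + 43\right) \left(2 - 4\right) = \left(-682\right) \left(-2\right) = 1364$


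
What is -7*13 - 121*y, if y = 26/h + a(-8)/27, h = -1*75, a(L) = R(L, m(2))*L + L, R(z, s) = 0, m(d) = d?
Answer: -8911/675 ≈ -13.201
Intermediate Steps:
a(L) = L (a(L) = 0*L + L = 0 + L = L)
h = -75
y = -434/675 (y = 26/(-75) - 8/27 = 26*(-1/75) - 8*1/27 = -26/75 - 8/27 = -434/675 ≈ -0.64296)
-7*13 - 121*y = -7*13 - 121*(-434/675) = -91 + 52514/675 = -8911/675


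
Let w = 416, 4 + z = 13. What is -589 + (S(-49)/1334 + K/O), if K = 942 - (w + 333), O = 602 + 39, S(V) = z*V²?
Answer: -489541535/855094 ≈ -572.50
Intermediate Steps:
z = 9 (z = -4 + 13 = 9)
S(V) = 9*V²
O = 641
K = 193 (K = 942 - (416 + 333) = 942 - 1*749 = 942 - 749 = 193)
-589 + (S(-49)/1334 + K/O) = -589 + ((9*(-49)²)/1334 + 193/641) = -589 + ((9*2401)*(1/1334) + 193*(1/641)) = -589 + (21609*(1/1334) + 193/641) = -589 + (21609/1334 + 193/641) = -589 + 14108831/855094 = -489541535/855094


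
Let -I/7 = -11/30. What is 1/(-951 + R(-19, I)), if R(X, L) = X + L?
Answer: -30/29023 ≈ -0.0010337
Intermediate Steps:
I = 77/30 (I = -(-77)/30 = -7*(-11/30) = 77/30 ≈ 2.5667)
R(X, L) = L + X
1/(-951 + R(-19, I)) = 1/(-951 + (77/30 - 19)) = 1/(-951 - 493/30) = 1/(-29023/30) = -30/29023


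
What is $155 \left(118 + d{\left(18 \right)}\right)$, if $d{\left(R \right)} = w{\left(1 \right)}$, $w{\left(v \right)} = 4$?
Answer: $18910$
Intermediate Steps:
$d{\left(R \right)} = 4$
$155 \left(118 + d{\left(18 \right)}\right) = 155 \left(118 + 4\right) = 155 \cdot 122 = 18910$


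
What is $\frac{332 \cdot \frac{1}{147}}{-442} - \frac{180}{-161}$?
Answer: $\frac{831562}{747201} \approx 1.1129$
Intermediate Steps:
$\frac{332 \cdot \frac{1}{147}}{-442} - \frac{180}{-161} = 332 \cdot \frac{1}{147} \left(- \frac{1}{442}\right) - - \frac{180}{161} = \frac{332}{147} \left(- \frac{1}{442}\right) + \frac{180}{161} = - \frac{166}{32487} + \frac{180}{161} = \frac{831562}{747201}$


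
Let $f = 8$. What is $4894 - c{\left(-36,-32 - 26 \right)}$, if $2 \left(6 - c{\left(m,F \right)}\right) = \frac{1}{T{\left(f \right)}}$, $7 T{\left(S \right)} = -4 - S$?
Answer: $\frac{117305}{24} \approx 4887.7$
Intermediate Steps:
$T{\left(S \right)} = - \frac{4}{7} - \frac{S}{7}$ ($T{\left(S \right)} = \frac{-4 - S}{7} = - \frac{4}{7} - \frac{S}{7}$)
$c{\left(m,F \right)} = \frac{151}{24}$ ($c{\left(m,F \right)} = 6 - \frac{1}{2 \left(- \frac{4}{7} - \frac{8}{7}\right)} = 6 - \frac{1}{2 \left(- \frac{12}{7}\right)} = 6 - - \frac{7}{24} = 6 + \frac{7}{24} = \frac{151}{24}$)
$4894 - c{\left(-36,-32 - 26 \right)} = 4894 - \frac{151}{24} = \frac{117305}{24}$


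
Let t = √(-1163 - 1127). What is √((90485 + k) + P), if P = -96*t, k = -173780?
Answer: √(-83295 - 96*I*√2290) ≈ 7.956 - 288.72*I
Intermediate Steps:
t = I*√2290 (t = √(-2290) = I*√2290 ≈ 47.854*I)
P = -96*I*√2290 ≈ -4594.0*I
√((90485 + k) + P) = √((90485 - 173780) - 96*I*√2290) = √(-83295 - 96*I*√2290)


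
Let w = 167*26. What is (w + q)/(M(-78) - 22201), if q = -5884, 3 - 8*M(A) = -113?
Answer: 1028/14791 ≈ 0.069502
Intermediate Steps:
M(A) = 29/2 (M(A) = 3/8 - ⅛*(-113) = 3/8 + 113/8 = 29/2)
w = 4342
(w + q)/(M(-78) - 22201) = (4342 - 5884)/(29/2 - 22201) = -1542/(-44373/2) = -1542*(-2/44373) = 1028/14791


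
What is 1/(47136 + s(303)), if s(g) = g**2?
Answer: 1/138945 ≈ 7.1971e-6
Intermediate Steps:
1/(47136 + s(303)) = 1/(47136 + 303**2) = 1/(47136 + 91809) = 1/138945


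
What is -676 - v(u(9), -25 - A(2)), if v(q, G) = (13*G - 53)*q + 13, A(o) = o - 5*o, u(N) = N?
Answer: 1777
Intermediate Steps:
A(o) = -4*o
v(q, G) = 13 + q*(-53 + 13*G) (v(q, G) = (-53 + 13*G)*q + 13 = q*(-53 + 13*G) + 13 = 13 + q*(-53 + 13*G))
-676 - v(u(9), -25 - A(2)) = -676 - (13 - 53*9 + 13*(-25 - (-4)*2)*9) = -676 - (13 - 477 + 13*(-25 - 1*(-8))*9) = -676 - (13 - 477 + 13*(-25 + 8)*9) = -676 - (13 - 477 + 13*(-17)*9) = -676 - (13 - 477 - 1989) = -676 - 1*(-2453) = -676 + 2453 = 1777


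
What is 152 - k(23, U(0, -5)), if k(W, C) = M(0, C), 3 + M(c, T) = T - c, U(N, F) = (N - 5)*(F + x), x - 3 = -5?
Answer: 120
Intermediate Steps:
x = -2 (x = 3 - 5 = -2)
U(N, F) = (-5 + N)*(-2 + F) (U(N, F) = (N - 5)*(F - 2) = (-5 + N)*(-2 + F))
M(c, T) = -3 + T - c (M(c, T) = -3 + (T - c) = -3 + T - c)
k(W, C) = -3 + C (k(W, C) = -3 + C - 1*0 = -3 + C + 0 = -3 + C)
152 - k(23, U(0, -5)) = 152 - (-3 + (10 - 5*(-5) - 2*0 - 5*0)) = 152 - (-3 + (10 + 25 + 0 + 0)) = 152 - (-3 + 35) = 152 - 1*32 = 152 - 32 = 120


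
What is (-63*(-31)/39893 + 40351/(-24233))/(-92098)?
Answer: 111599671/6359544971483 ≈ 1.7548e-5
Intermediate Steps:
(-63*(-31)/39893 + 40351/(-24233))/(-92098) = (1953*(1/39893) + 40351*(-1/24233))*(-1/92098) = (279/5699 - 40351/24233)*(-1/92098) = -223199342/138103867*(-1/92098) = 111599671/6359544971483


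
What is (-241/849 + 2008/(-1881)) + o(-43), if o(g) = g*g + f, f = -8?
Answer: 979287272/532323 ≈ 1839.6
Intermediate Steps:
o(g) = -8 + g**2 (o(g) = g*g - 8 = g**2 - 8 = -8 + g**2)
(-241/849 + 2008/(-1881)) + o(-43) = (-241/849 + 2008/(-1881)) + (-8 + (-43)**2) = (-241*1/849 + 2008*(-1/1881)) + (-8 + 1849) = (-241/849 - 2008/1881) + 1841 = -719371/532323 + 1841 = 979287272/532323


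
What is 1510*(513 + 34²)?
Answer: 2520190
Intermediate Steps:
1510*(513 + 34²) = 1510*(513 + 1156) = 1510*1669 = 2520190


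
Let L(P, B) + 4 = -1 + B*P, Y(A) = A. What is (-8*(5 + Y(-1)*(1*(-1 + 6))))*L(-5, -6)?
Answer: 0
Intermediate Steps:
L(P, B) = -5 + B*P (L(P, B) = -4 + (-1 + B*P) = -5 + B*P)
(-8*(5 + Y(-1)*(1*(-1 + 6))))*L(-5, -6) = (-8*(5 - (-1 + 6)))*(-5 - 6*(-5)) = (-8*(5 - 5))*(-5 + 30) = -8*(5 - 1*5)*25 = -8*(5 - 5)*25 = -8*0*25 = 0*25 = 0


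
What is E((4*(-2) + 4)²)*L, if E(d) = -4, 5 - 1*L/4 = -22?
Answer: -432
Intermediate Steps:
L = 108 (L = 20 - 4*(-22) = 20 + 88 = 108)
E((4*(-2) + 4)²)*L = -4*108 = -432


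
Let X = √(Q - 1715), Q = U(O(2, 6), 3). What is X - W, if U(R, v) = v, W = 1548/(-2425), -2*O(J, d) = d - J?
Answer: 1548/2425 + 4*I*√107 ≈ 0.63835 + 41.376*I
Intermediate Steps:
O(J, d) = J/2 - d/2 (O(J, d) = -(d - J)/2 = J/2 - d/2)
W = -1548/2425 (W = 1548*(-1/2425) = -1548/2425 ≈ -0.63835)
Q = 3
X = 4*I*√107 (X = √(3 - 1715) = √(-1712) = 4*I*√107 ≈ 41.376*I)
X - W = 4*I*√107 - 1*(-1548/2425) = 4*I*√107 + 1548/2425 = 1548/2425 + 4*I*√107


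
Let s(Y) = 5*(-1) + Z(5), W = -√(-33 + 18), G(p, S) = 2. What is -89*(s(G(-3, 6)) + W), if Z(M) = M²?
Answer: -1780 + 89*I*√15 ≈ -1780.0 + 344.7*I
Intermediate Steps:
W = -I*√15 (W = -√(-15) = -I*√15 ≈ -3.873*I)
s(Y) = 20 (s(Y) = 5*(-1) + 5² = -5 + 25 = 20)
-89*(s(G(-3, 6)) + W) = -89*(20 - I*√15) = -1780 + 89*I*√15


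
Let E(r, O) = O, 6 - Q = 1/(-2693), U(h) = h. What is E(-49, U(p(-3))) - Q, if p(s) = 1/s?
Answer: -51170/8079 ≈ -6.3337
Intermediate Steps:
p(s) = 1/s
Q = 16159/2693 (Q = 6 - 1/(-2693) = 6 - 1*(-1/2693) = 6 + 1/2693 = 16159/2693 ≈ 6.0004)
E(-49, U(p(-3))) - Q = 1/(-3) - 1*16159/2693 = -1/3 - 16159/2693 = -51170/8079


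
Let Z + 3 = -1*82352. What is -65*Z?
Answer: 5353075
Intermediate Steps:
Z = -82355 (Z = -3 - 1*82352 = -3 - 82352 = -82355)
-65*Z = -65*(-82355) = 5353075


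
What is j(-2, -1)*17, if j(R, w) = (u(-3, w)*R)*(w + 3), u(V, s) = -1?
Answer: 68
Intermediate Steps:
j(R, w) = -R*(3 + w) (j(R, w) = (-R)*(w + 3) = (-R)*(3 + w) = -R*(3 + w))
j(-2, -1)*17 = -1*(-2)*(3 - 1)*17 = -1*(-2)*2*17 = 4*17 = 68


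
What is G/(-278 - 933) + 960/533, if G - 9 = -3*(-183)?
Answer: 865146/645463 ≈ 1.3403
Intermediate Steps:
G = 558 (G = 9 - 3*(-183) = 9 + 549 = 558)
G/(-278 - 933) + 960/533 = 558/(-278 - 933) + 960/533 = 558/(-1211) + 960*(1/533) = 558*(-1/1211) + 960/533 = -558/1211 + 960/533 = 865146/645463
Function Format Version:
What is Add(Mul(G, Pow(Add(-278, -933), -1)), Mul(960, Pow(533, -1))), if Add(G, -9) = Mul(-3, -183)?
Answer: Rational(865146, 645463) ≈ 1.3403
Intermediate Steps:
G = 558 (G = Add(9, Mul(-3, -183)) = Add(9, 549) = 558)
Add(Mul(G, Pow(Add(-278, -933), -1)), Mul(960, Pow(533, -1))) = Add(Mul(558, Pow(Add(-278, -933), -1)), Mul(960, Pow(533, -1))) = Add(Mul(558, Pow(-1211, -1)), Mul(960, Rational(1, 533))) = Add(Mul(558, Rational(-1, 1211)), Rational(960, 533)) = Add(Rational(-558, 1211), Rational(960, 533)) = Rational(865146, 645463)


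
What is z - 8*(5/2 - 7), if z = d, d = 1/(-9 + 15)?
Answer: 217/6 ≈ 36.167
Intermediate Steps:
d = 1/6 ≈ 0.16667
z = 1/6 ≈ 0.16667
z - 8*(5/2 - 7) = 1/6 - 8*(5/2 - 7) = 1/6 - 8*(-9/2) = 1/6 + 36 = 217/6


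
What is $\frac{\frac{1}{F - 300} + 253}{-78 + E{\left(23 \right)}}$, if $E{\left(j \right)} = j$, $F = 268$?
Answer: $- \frac{1619}{352} \approx -4.5994$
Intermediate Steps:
$\frac{\frac{1}{F - 300} + 253}{-78 + E{\left(23 \right)}} = \frac{\frac{1}{268 - 300} + 253}{-78 + 23} = \frac{\frac{1}{-32} + 253}{-55} = \left(- \frac{1}{32} + 253\right) \left(- \frac{1}{55}\right) = \frac{8095}{32} \left(- \frac{1}{55}\right) = - \frac{1619}{352}$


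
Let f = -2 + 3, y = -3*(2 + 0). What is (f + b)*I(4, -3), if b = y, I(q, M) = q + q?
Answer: -40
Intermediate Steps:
y = -6 (y = -3*2 = -6)
I(q, M) = 2*q
f = 1
b = -6
(f + b)*I(4, -3) = (1 - 6)*(2*4) = -5*8 = -40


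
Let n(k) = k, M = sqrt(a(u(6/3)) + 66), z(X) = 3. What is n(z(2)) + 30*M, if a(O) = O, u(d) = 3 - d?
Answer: 3 + 30*sqrt(67) ≈ 248.56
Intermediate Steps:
M = sqrt(67) (M = sqrt((3 - 6/3) + 66) = sqrt((3 - 1*2) + 66) = sqrt((3 - 2) + 66) = sqrt(1 + 66) = sqrt(67) ≈ 8.1853)
n(z(2)) + 30*M = 3 + 30*sqrt(67)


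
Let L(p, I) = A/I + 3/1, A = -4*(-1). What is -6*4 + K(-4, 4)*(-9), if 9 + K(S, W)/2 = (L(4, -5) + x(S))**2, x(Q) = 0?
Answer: 1272/25 ≈ 50.880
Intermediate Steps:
A = 4
L(p, I) = 3 + 4/I (L(p, I) = 4/I + 3/1 = 4/I + 3*1 = 4/I + 3 = 3 + 4/I)
K(S, W) = -208/25 (K(S, W) = -18 + 2*((3 + 4/(-5)) + 0)**2 = -18 + 2*((3 + 4*(-1/5)) + 0)**2 = -18 + 2*((3 - 4/5) + 0)**2 = -18 + 2*(11/5 + 0)**2 = -18 + 2*(11/5)**2 = -18 + 2*(121/25) = -18 + 242/25 = -208/25)
-6*4 + K(-4, 4)*(-9) = -6*4 - 208/25*(-9) = -24 + 1872/25 = 1272/25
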